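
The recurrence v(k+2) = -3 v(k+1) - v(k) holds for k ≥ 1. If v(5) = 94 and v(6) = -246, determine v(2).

Rearranging, v(k-2) = -(v(k) + 3 v(k-1)).
v(4) = -(-246 + 3*94) = -36
v(3) = -(94 + 3*(-36)) = 14
v(2) = -(-36 + 3*14) = -6

-6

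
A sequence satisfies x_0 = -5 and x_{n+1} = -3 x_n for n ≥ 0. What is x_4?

-405

x_1 = -3*(-5) = 15
x_2 = -3*15 = -45
x_3 = -3*(-45) = 135
x_4 = -3*135 = -405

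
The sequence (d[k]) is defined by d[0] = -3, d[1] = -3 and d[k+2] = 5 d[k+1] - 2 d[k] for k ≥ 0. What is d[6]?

d[2] = 5*(-3) - 2*(-3) = -9
d[3] = 5*(-9) - 2*(-3) = -39
d[4] = 5*(-39) - 2*(-9) = -177
d[5] = 5*(-177) - 2*(-39) = -807
d[6] = 5*(-807) - 2*(-177) = -3681

-3681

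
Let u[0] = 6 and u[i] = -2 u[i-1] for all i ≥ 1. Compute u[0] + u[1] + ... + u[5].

-126

u[1] = -2(6) = -12
u[2] = -2(-12) = 24
u[3] = -2(24) = -48
u[4] = -2(-48) = 96
u[5] = -2(96) = -192
Sum = 6 + (-12) + 24 + (-48) + 96 + (-192) = -126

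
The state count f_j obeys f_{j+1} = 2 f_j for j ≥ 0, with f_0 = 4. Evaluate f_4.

64

f_1 = 2·4 = 8
f_2 = 2·8 = 16
f_3 = 2·16 = 32
f_4 = 2·32 = 64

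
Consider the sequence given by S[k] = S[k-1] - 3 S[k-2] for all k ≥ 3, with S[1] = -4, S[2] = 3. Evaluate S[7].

S[3] = 3 - 3(-4) = 15
S[4] = 15 - 3(3) = 6
S[5] = 6 - 3(15) = -39
S[6] = (-39) - 3(6) = -57
S[7] = (-57) - 3(-39) = 60

60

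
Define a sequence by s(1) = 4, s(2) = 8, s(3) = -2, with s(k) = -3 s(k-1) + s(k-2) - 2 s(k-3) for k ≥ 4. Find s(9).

-4826

s(4) = -3·(-2) + 8 - 2·4 = 6
s(5) = -3·6 + (-2) - 2·8 = -36
s(6) = -3·(-36) + 6 - 2·(-2) = 118
s(7) = -3·118 + (-36) - 2·6 = -402
s(8) = -3·(-402) + 118 - 2·(-36) = 1396
s(9) = -3·1396 + (-402) - 2·118 = -4826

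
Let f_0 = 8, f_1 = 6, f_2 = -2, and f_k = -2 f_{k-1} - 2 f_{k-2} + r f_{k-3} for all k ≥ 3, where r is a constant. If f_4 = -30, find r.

f_3 = -8 + 8r
f_4 = 20 - 10r
So 20 - 10r = -30, giving r = 5.

5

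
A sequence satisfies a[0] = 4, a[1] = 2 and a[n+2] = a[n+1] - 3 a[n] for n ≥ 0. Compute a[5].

62

a[2] = 2 - 3*4 = -10
a[3] = (-10) - 3*2 = -16
a[4] = (-16) - 3*(-10) = 14
a[5] = 14 - 3*(-16) = 62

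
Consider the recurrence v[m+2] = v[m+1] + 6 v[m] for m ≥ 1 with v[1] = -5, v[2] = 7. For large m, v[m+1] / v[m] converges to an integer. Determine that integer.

The characteristic equation is r^2 - r - 6 = 0, which factors as (r - 3)(r + 2) = 0.
So the roots are 3 and -2. Since |3| > |-2| and the coefficient of 3^m is non-zero, the ratio tends to 3.

3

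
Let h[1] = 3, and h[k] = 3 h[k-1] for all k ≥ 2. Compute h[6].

729

h[2] = 3(3) = 9
h[3] = 3(9) = 27
h[4] = 3(27) = 81
h[5] = 3(81) = 243
h[6] = 3(243) = 729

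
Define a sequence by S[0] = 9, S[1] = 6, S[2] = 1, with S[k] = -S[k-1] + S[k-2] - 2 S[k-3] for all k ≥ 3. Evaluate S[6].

S[3] = -1 + 6 - 2(9) = -13
S[4] = -(-13) + 1 - 2(6) = 2
S[5] = -2 + (-13) - 2(1) = -17
S[6] = -(-17) + 2 - 2(-13) = 45

45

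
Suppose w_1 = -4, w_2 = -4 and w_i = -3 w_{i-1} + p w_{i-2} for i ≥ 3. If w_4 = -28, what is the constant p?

w_3 = 12 - 4p
w_4 = -36 + 8p
So -36 + 8p = -28, giving p = 1.

1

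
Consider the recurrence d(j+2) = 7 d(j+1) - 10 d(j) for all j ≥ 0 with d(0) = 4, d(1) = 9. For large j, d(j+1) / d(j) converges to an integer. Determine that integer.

5

The characteristic equation is r^2 - 7r + 10 = 0, which factors as (r - 5)(r - 2) = 0.
So the roots are 5 and 2. Since |5| > |2| and the coefficient of 5^j is non-zero, the ratio tends to 5.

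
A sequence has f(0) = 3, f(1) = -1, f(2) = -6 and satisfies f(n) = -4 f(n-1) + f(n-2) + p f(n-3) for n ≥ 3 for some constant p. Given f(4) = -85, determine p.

-1

f(3) = 23 + 3p
f(4) = -98 - 13p
So -98 - 13p = -85, giving p = -1.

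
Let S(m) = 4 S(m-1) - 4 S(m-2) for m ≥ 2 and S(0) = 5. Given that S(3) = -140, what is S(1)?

-5

Let S(1) = z.
S(2) = -20 + 4z
S(3) = -80 + 12z
So -80 + 12z = -140, giving z = -5.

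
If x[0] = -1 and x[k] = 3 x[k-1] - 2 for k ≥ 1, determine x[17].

The fixed point is -2/(1 - 3) = 1, so x[k] - 1 = 3(x[k-1] - 1).
Hence x[k] = -2·3^k + 1.
x[17] = -2·3^{17} + 1 = -2·129140163 + 1 = -258280325.

-258280325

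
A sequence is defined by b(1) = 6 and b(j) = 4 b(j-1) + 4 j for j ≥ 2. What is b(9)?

597092

b(2) = 4·6 + 8 = 32
b(3) = 4·32 + 12 = 140
b(4) = 4·140 + 16 = 576
b(5) = 4·576 + 20 = 2324
b(6) = 4·2324 + 24 = 9320
b(7) = 4·9320 + 28 = 37308
b(8) = 4·37308 + 32 = 149264
b(9) = 4·149264 + 36 = 597092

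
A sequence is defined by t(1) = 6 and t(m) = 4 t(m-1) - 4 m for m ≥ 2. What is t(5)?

748

t(2) = 4·6 - 8 = 16
t(3) = 4·16 - 12 = 52
t(4) = 4·52 - 16 = 192
t(5) = 4·192 - 20 = 748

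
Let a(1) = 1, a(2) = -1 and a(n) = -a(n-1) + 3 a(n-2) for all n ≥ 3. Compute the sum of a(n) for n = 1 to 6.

a(3) = -(-1) + 3·1 = 4
a(4) = -4 + 3·(-1) = -7
a(5) = -(-7) + 3·4 = 19
a(6) = -19 + 3·(-7) = -40
Sum = 1 + (-1) + 4 + (-7) + 19 + (-40) = -24

-24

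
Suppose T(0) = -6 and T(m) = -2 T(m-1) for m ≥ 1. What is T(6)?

T(1) = -2(-6) = 12
T(2) = -2(12) = -24
T(3) = -2(-24) = 48
T(4) = -2(48) = -96
T(5) = -2(-96) = 192
T(6) = -2(192) = -384

-384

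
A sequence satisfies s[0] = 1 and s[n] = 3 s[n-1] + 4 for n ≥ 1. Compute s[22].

The fixed point is 4/(1 - 3) = -2, so s[n] + 2 = 3(s[n-1] + 2).
Hence s[n] = 3·3^n - 2.
s[22] = 3·3^{22} - 2 = 3·31381059609 - 2 = 94143178825.

94143178825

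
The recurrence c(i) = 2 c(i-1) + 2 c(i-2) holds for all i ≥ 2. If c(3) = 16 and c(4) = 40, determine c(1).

Rearranging, c(i-2) = (c(i) - 2 c(i-1)) / 2.
c(2) = (40 - 2·16) / 2 = 8/2 = 4
c(1) = (16 - 2·4) / 2 = 8/2 = 4

4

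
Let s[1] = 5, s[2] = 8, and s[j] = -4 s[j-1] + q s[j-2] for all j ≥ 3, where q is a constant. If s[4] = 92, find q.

3

s[3] = -32 + 5q
s[4] = 128 - 12q
So 128 - 12q = 92, giving q = 3.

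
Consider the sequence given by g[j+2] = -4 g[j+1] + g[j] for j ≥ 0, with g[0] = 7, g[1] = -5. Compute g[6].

8595

g[2] = -4(-5) + 7 = 27
g[3] = -4(27) + (-5) = -113
g[4] = -4(-113) + 27 = 479
g[5] = -4(479) + (-113) = -2029
g[6] = -4(-2029) + 479 = 8595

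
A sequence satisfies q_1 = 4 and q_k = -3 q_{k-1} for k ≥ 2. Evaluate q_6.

-972

q_2 = -3·4 = -12
q_3 = -3·(-12) = 36
q_4 = -3·36 = -108
q_5 = -3·(-108) = 324
q_6 = -3·324 = -972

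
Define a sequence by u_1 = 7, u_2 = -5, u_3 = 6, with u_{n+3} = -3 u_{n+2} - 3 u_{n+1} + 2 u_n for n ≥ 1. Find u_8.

235

u_4 = -3·6 - 3·(-5) + 2·7 = 11
u_5 = -3·11 - 3·6 + 2·(-5) = -61
u_6 = -3·(-61) - 3·11 + 2·6 = 162
u_7 = -3·162 - 3·(-61) + 2·11 = -281
u_8 = -3·(-281) - 3·162 + 2·(-61) = 235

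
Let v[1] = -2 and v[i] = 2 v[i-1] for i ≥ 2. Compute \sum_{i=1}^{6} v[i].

-126

v[2] = 2·(-2) = -4
v[3] = 2·(-4) = -8
v[4] = 2·(-8) = -16
v[5] = 2·(-16) = -32
v[6] = 2·(-32) = -64
Sum = (-2) + (-4) + (-8) + (-16) + (-32) + (-64) = -126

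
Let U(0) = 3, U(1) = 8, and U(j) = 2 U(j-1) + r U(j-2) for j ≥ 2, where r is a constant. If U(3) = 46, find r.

U(2) = 16 + 3r
U(3) = 32 + 14r
So 32 + 14r = 46, giving r = 1.

1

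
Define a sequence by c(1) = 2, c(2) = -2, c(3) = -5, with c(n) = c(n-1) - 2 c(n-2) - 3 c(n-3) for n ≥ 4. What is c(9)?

c(4) = (-5) - 2(-2) - 3(2) = -7
c(5) = (-7) - 2(-5) - 3(-2) = 9
c(6) = 9 - 2(-7) - 3(-5) = 38
c(7) = 38 - 2(9) - 3(-7) = 41
c(8) = 41 - 2(38) - 3(9) = -62
c(9) = (-62) - 2(41) - 3(38) = -258

-258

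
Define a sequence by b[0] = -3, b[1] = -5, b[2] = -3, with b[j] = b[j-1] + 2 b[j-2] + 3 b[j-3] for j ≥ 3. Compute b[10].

-7648

b[3] = (-3) + 2(-5) + 3(-3) = -22
b[4] = (-22) + 2(-3) + 3(-5) = -43
b[5] = (-43) + 2(-22) + 3(-3) = -96
b[6] = (-96) + 2(-43) + 3(-22) = -248
b[7] = (-248) + 2(-96) + 3(-43) = -569
b[8] = (-569) + 2(-248) + 3(-96) = -1353
b[9] = (-1353) + 2(-569) + 3(-248) = -3235
b[10] = (-3235) + 2(-1353) + 3(-569) = -7648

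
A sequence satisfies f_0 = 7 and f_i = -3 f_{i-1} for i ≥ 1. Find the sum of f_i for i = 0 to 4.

427

f_1 = -3(7) = -21
f_2 = -3(-21) = 63
f_3 = -3(63) = -189
f_4 = -3(-189) = 567
Sum = 7 + (-21) + 63 + (-189) + 567 = 427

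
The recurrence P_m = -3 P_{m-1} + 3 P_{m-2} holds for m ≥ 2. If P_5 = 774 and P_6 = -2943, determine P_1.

Rearranging, P_{m-2} = (P_m + 3 P_{m-1}) / 3.
P_4 = (-2943 + 3(774)) / 3 = -621/3 = -207
P_3 = (774 + 3(-207)) / 3 = 153/3 = 51
P_2 = (-207 + 3(51)) / 3 = -54/3 = -18
P_1 = (51 + 3(-18)) / 3 = -3/3 = -1

-1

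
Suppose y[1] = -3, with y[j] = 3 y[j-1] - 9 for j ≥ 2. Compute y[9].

y[2] = 3·(-3) - 9 = -18
y[3] = 3·(-18) - 9 = -63
y[4] = 3·(-63) - 9 = -198
y[5] = 3·(-198) - 9 = -603
y[6] = 3·(-603) - 9 = -1818
y[7] = 3·(-1818) - 9 = -5463
y[8] = 3·(-5463) - 9 = -16398
y[9] = 3·(-16398) - 9 = -49203

-49203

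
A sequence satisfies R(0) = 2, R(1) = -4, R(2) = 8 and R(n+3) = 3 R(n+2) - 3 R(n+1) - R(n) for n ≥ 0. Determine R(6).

R(3) = 3(8) - 3(-4) - 2 = 34
R(4) = 3(34) - 3(8) - (-4) = 82
R(5) = 3(82) - 3(34) - 8 = 136
R(6) = 3(136) - 3(82) - 34 = 128

128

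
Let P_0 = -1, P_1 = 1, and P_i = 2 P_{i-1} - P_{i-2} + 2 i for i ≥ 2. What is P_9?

P_2 = 2·1 - (-1) + 4 = 7
P_3 = 2·7 - 1 + 6 = 19
P_4 = 2·19 - 7 + 8 = 39
P_5 = 2·39 - 19 + 10 = 69
P_6 = 2·69 - 39 + 12 = 111
P_7 = 2·111 - 69 + 14 = 167
P_8 = 2·167 - 111 + 16 = 239
P_9 = 2·239 - 167 + 18 = 329

329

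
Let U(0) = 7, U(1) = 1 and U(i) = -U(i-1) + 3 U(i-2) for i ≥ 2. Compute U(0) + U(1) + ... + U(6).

U(2) = -1 + 3(7) = 20
U(3) = -20 + 3(1) = -17
U(4) = -(-17) + 3(20) = 77
U(5) = -77 + 3(-17) = -128
U(6) = -(-128) + 3(77) = 359
Sum = 7 + 1 + 20 + (-17) + 77 + (-128) + 359 = 319

319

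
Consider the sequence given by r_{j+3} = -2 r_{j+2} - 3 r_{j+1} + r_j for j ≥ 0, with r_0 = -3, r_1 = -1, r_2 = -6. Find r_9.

578

r_3 = -2*(-6) - 3*(-1) + (-3) = 12
r_4 = -2*12 - 3*(-6) + (-1) = -7
r_5 = -2*(-7) - 3*12 + (-6) = -28
r_6 = -2*(-28) - 3*(-7) + 12 = 89
r_7 = -2*89 - 3*(-28) + (-7) = -101
r_8 = -2*(-101) - 3*89 + (-28) = -93
r_9 = -2*(-93) - 3*(-101) + 89 = 578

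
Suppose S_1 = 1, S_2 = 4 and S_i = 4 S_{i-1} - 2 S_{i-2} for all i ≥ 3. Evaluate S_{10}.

S_3 = 4*4 - 2*1 = 14
S_4 = 4*14 - 2*4 = 48
S_5 = 4*48 - 2*14 = 164
S_6 = 4*164 - 2*48 = 560
S_7 = 4*560 - 2*164 = 1912
S_8 = 4*1912 - 2*560 = 6528
S_9 = 4*6528 - 2*1912 = 22288
S_{10} = 4*22288 - 2*6528 = 76096

76096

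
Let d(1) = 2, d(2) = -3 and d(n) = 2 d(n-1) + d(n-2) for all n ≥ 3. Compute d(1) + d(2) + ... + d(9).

-1510

d(3) = 2(-3) + 2 = -4
d(4) = 2(-4) + (-3) = -11
d(5) = 2(-11) + (-4) = -26
d(6) = 2(-26) + (-11) = -63
d(7) = 2(-63) + (-26) = -152
d(8) = 2(-152) + (-63) = -367
d(9) = 2(-367) + (-152) = -886
Sum = 2 + (-3) + (-4) + (-11) + (-26) + (-63) + (-152) + (-367) + (-886) = -1510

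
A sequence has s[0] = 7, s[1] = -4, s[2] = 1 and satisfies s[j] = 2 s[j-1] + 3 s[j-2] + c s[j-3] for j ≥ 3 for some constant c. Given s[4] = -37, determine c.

s[3] = -10 + 7c
s[4] = -17 + 10c
So -17 + 10c = -37, giving c = -2.

-2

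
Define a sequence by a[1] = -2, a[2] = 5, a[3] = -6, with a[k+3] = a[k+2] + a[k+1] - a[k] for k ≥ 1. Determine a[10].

a[4] = (-6) + 5 - (-2) = 1
a[5] = 1 + (-6) - 5 = -10
a[6] = (-10) + 1 - (-6) = -3
a[7] = (-3) + (-10) - 1 = -14
a[8] = (-14) + (-3) - (-10) = -7
a[9] = (-7) + (-14) - (-3) = -18
a[10] = (-18) + (-7) - (-14) = -11

-11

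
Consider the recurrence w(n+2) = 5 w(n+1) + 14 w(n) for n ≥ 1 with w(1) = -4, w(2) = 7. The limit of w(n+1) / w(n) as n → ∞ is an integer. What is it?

7

The characteristic equation is r^2 - 5r - 14 = 0, which factors as (r - 7)(r + 2) = 0.
So the roots are 7 and -2. Since |7| > |-2| and the coefficient of 7^n is non-zero, the ratio tends to 7.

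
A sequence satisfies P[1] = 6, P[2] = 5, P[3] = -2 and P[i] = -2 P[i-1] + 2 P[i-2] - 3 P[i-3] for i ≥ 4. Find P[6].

20

P[4] = -2·(-2) + 2·5 - 3·6 = -4
P[5] = -2·(-4) + 2·(-2) - 3·5 = -11
P[6] = -2·(-11) + 2·(-4) - 3·(-2) = 20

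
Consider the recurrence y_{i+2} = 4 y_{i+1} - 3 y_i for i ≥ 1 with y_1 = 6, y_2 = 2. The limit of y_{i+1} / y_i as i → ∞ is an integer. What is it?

The characteristic equation is r^2 - 4r + 3 = 0, which factors as (r - 3)(r - 1) = 0.
So the roots are 3 and 1. Since |3| > |1| and the coefficient of 3^i is non-zero, the ratio tends to 3.

3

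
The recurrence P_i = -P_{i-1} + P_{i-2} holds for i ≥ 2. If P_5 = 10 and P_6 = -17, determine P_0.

Rearranging, P_{i-2} = P_i + P_{i-1}.
P_4 = -17 + 10 = -7
P_3 = 10 + (-7) = 3
P_2 = -7 + 3 = -4
P_1 = 3 + (-4) = -1
P_0 = -4 + (-1) = -5

-5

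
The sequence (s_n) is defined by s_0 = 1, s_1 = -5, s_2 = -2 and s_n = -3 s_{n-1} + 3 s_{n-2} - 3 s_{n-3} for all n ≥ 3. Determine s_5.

s_3 = -3(-2) + 3(-5) - 3(1) = -12
s_4 = -3(-12) + 3(-2) - 3(-5) = 45
s_5 = -3(45) + 3(-12) - 3(-2) = -165

-165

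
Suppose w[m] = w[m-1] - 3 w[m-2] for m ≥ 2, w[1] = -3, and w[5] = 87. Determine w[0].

6

Let w[0] = z.
w[2] = -3 - 3z
w[3] = 6 - 3z
w[4] = 15 + 6z
w[5] = -3 + 15z
So -3 + 15z = 87, giving z = 6.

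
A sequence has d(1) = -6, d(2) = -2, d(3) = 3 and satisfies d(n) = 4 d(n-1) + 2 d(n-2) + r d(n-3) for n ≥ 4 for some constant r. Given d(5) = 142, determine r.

d(4) = 8 - 6r
d(5) = 38 - 26r
So 38 - 26r = 142, giving r = -4.

-4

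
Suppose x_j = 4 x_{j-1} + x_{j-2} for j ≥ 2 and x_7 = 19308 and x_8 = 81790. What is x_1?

Rearranging, x_{j-2} = x_j - 4 x_{j-1}.
x_6 = 81790 - 4·19308 = 4558
x_5 = 19308 - 4·4558 = 1076
x_4 = 4558 - 4·1076 = 254
x_3 = 1076 - 4·254 = 60
x_2 = 254 - 4·60 = 14
x_1 = 60 - 4·14 = 4

4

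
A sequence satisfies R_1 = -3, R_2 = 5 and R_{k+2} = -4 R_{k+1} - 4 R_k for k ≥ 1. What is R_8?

R_3 = -4(5) - 4(-3) = -8
R_4 = -4(-8) - 4(5) = 12
R_5 = -4(12) - 4(-8) = -16
R_6 = -4(-16) - 4(12) = 16
R_7 = -4(16) - 4(-16) = 0
R_8 = -4(0) - 4(16) = -64

-64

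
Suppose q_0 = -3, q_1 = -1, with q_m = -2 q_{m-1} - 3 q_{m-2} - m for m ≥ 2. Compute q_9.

-513

q_2 = -2·(-1) - 3·(-3) - 2 = 9
q_3 = -2·9 - 3·(-1) - 3 = -18
q_4 = -2·(-18) - 3·9 - 4 = 5
q_5 = -2·5 - 3·(-18) - 5 = 39
q_6 = -2·39 - 3·5 - 6 = -99
q_7 = -2·(-99) - 3·39 - 7 = 74
q_8 = -2·74 - 3·(-99) - 8 = 141
q_9 = -2·141 - 3·74 - 9 = -513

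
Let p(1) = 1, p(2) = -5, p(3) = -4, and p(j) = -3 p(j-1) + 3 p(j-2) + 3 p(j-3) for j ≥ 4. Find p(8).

p(4) = -3*(-4) + 3*(-5) + 3*1 = 0
p(5) = -3*0 + 3*(-4) + 3*(-5) = -27
p(6) = -3*(-27) + 3*0 + 3*(-4) = 69
p(7) = -3*69 + 3*(-27) + 3*0 = -288
p(8) = -3*(-288) + 3*69 + 3*(-27) = 990

990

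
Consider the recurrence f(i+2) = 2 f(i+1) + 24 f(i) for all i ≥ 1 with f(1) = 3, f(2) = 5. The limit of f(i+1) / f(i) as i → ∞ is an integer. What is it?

6

The characteristic equation is r^2 - 2r - 24 = 0, which factors as (r - 6)(r + 4) = 0.
So the roots are 6 and -4. Since |6| > |-4| and the coefficient of 6^i is non-zero, the ratio tends to 6.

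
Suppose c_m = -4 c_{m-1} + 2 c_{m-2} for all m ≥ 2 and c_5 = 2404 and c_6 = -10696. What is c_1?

9

Rearranging, c_{m-2} = (c_m + 4 c_{m-1}) / 2.
c_4 = (-10696 + 4*2404) / 2 = -1080/2 = -540
c_3 = (2404 + 4*(-540)) / 2 = 244/2 = 122
c_2 = (-540 + 4*122) / 2 = -52/2 = -26
c_1 = (122 + 4*(-26)) / 2 = 18/2 = 9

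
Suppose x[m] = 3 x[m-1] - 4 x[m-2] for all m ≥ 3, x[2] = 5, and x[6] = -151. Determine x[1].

8

Let x[1] = w.
x[3] = 15 - 4w
x[4] = 25 - 12w
x[5] = 15 - 20w
x[6] = -55 - 12w
So -55 - 12w = -151, giving w = 8.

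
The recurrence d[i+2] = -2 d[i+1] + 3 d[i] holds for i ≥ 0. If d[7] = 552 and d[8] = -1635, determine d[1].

Rearranging, d[i-2] = (d[i] + 2 d[i-1]) / 3.
d[6] = (-1635 + 2·552) / 3 = -531/3 = -177
d[5] = (552 + 2·(-177)) / 3 = 198/3 = 66
d[4] = (-177 + 2·66) / 3 = -45/3 = -15
d[3] = (66 + 2·(-15)) / 3 = 36/3 = 12
d[2] = (-15 + 2·12) / 3 = 9/3 = 3
d[1] = (12 + 2·3) / 3 = 18/3 = 6

6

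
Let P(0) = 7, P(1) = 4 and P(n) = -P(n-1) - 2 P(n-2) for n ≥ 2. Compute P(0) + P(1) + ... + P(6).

P(2) = -4 - 2·7 = -18
P(3) = -(-18) - 2·4 = 10
P(4) = -10 - 2·(-18) = 26
P(5) = -26 - 2·10 = -46
P(6) = -(-46) - 2·26 = -6
Sum = 7 + 4 + (-18) + 10 + 26 + (-46) + (-6) = -23

-23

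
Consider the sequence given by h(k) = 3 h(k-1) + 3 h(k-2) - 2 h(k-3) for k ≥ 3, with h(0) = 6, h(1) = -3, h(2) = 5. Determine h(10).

-7977

h(3) = 3·5 + 3·(-3) - 2·6 = -6
h(4) = 3·(-6) + 3·5 - 2·(-3) = 3
h(5) = 3·3 + 3·(-6) - 2·5 = -19
h(6) = 3·(-19) + 3·3 - 2·(-6) = -36
h(7) = 3·(-36) + 3·(-19) - 2·3 = -171
h(8) = 3·(-171) + 3·(-36) - 2·(-19) = -583
h(9) = 3·(-583) + 3·(-171) - 2·(-36) = -2190
h(10) = 3·(-2190) + 3·(-583) - 2·(-171) = -7977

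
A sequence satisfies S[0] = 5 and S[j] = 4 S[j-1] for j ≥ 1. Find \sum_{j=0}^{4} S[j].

1705

S[1] = 4*5 = 20
S[2] = 4*20 = 80
S[3] = 4*80 = 320
S[4] = 4*320 = 1280
Sum = 5 + 20 + 80 + 320 + 1280 = 1705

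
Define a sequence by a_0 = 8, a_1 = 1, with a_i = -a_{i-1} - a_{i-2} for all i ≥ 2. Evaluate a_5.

-9

a_2 = -1 - 8 = -9
a_3 = -(-9) - 1 = 8
a_4 = -8 - (-9) = 1
a_5 = -1 - 8 = -9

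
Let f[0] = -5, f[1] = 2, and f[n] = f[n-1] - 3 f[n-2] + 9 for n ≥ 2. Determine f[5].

f[2] = 2 - 3*(-5) + 9 = 26
f[3] = 26 - 3*2 + 9 = 29
f[4] = 29 - 3*26 + 9 = -40
f[5] = (-40) - 3*29 + 9 = -118

-118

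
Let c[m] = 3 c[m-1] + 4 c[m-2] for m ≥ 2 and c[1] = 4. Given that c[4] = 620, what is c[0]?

Let c[0] = v.
c[2] = 12 + 4v
c[3] = 52 + 12v
c[4] = 204 + 52v
So 204 + 52v = 620, giving v = 8.

8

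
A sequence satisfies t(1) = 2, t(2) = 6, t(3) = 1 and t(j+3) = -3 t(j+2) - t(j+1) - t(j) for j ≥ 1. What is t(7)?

189

t(4) = -3(1) - 6 - 2 = -11
t(5) = -3(-11) - 1 - 6 = 26
t(6) = -3(26) - (-11) - 1 = -68
t(7) = -3(-68) - 26 - (-11) = 189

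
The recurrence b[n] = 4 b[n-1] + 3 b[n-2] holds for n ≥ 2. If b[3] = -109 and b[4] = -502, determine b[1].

-7

Rearranging, b[n-2] = (b[n] - 4 b[n-1]) / 3.
b[2] = (-502 - 4(-109)) / 3 = -66/3 = -22
b[1] = (-109 - 4(-22)) / 3 = -21/3 = -7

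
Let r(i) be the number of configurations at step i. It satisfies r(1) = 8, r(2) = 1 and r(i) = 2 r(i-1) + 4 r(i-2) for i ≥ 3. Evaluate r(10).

r(3) = 2·1 + 4·8 = 34
r(4) = 2·34 + 4·1 = 72
r(5) = 2·72 + 4·34 = 280
r(6) = 2·280 + 4·72 = 848
r(7) = 2·848 + 4·280 = 2816
r(8) = 2·2816 + 4·848 = 9024
r(9) = 2·9024 + 4·2816 = 29312
r(10) = 2·29312 + 4·9024 = 94720

94720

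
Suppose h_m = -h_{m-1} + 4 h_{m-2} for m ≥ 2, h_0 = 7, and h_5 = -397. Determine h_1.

Let h_1 = x.
h_2 = 28 - x
h_3 = -28 + 5x
h_4 = 140 - 9x
h_5 = -252 + 29x
So -252 + 29x = -397, giving x = -5.

-5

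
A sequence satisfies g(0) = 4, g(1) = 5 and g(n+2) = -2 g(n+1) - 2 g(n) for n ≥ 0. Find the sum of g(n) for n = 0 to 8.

13

g(2) = -2*5 - 2*4 = -18
g(3) = -2*(-18) - 2*5 = 26
g(4) = -2*26 - 2*(-18) = -16
g(5) = -2*(-16) - 2*26 = -20
g(6) = -2*(-20) - 2*(-16) = 72
g(7) = -2*72 - 2*(-20) = -104
g(8) = -2*(-104) - 2*72 = 64
Sum = 4 + 5 + (-18) + 26 + (-16) + (-20) + 72 + (-104) + 64 = 13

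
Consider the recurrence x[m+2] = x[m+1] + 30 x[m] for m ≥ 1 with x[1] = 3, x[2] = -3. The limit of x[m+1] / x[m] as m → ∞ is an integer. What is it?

The characteristic equation is r^2 - r - 30 = 0, which factors as (r - 6)(r + 5) = 0.
So the roots are 6 and -5. Since |6| > |-5| and the coefficient of 6^m is non-zero, the ratio tends to 6.

6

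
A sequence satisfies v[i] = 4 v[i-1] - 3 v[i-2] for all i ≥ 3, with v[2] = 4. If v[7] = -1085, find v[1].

7

Let v[1] = x.
v[3] = 16 - 3x
v[4] = 52 - 12x
v[5] = 160 - 39x
v[6] = 484 - 120x
v[7] = 1456 - 363x
So 1456 - 363x = -1085, giving x = 7.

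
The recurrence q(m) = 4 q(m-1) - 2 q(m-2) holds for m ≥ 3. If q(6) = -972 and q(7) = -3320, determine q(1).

5

Rearranging, q(m-2) = (q(m) - 4 q(m-1)) / -2.
q(5) = (-3320 - 4·(-972)) / -2 = 568/-2 = -284
q(4) = (-972 - 4·(-284)) / -2 = 164/-2 = -82
q(3) = (-284 - 4·(-82)) / -2 = 44/-2 = -22
q(2) = (-82 - 4·(-22)) / -2 = 6/-2 = -3
q(1) = (-22 - 4·(-3)) / -2 = -10/-2 = 5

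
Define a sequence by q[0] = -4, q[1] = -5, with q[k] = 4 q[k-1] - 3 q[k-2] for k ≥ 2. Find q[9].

-9845

q[2] = 4·(-5) - 3·(-4) = -8
q[3] = 4·(-8) - 3·(-5) = -17
q[4] = 4·(-17) - 3·(-8) = -44
q[5] = 4·(-44) - 3·(-17) = -125
q[6] = 4·(-125) - 3·(-44) = -368
q[7] = 4·(-368) - 3·(-125) = -1097
q[8] = 4·(-1097) - 3·(-368) = -3284
q[9] = 4·(-3284) - 3·(-1097) = -9845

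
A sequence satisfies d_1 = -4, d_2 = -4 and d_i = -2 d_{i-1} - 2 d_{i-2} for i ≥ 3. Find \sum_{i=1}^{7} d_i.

d_3 = -2·(-4) - 2·(-4) = 16
d_4 = -2·16 - 2·(-4) = -24
d_5 = -2·(-24) - 2·16 = 16
d_6 = -2·16 - 2·(-24) = 16
d_7 = -2·16 - 2·16 = -64
Sum = (-4) + (-4) + 16 + (-24) + 16 + 16 + (-64) = -48

-48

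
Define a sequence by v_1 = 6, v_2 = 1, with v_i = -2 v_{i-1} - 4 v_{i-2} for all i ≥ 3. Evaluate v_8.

64

v_3 = -2(1) - 4(6) = -26
v_4 = -2(-26) - 4(1) = 48
v_5 = -2(48) - 4(-26) = 8
v_6 = -2(8) - 4(48) = -208
v_7 = -2(-208) - 4(8) = 384
v_8 = -2(384) - 4(-208) = 64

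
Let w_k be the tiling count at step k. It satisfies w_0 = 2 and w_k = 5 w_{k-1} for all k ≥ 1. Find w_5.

6250

w_1 = 5(2) = 10
w_2 = 5(10) = 50
w_3 = 5(50) = 250
w_4 = 5(250) = 1250
w_5 = 5(1250) = 6250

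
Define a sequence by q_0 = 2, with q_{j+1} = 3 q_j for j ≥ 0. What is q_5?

486

q_1 = 3·2 = 6
q_2 = 3·6 = 18
q_3 = 3·18 = 54
q_4 = 3·54 = 162
q_5 = 3·162 = 486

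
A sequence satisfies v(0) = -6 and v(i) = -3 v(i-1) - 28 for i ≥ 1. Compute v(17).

The fixed point is -28/(1 + 3) = -7, so v(i) + 7 = -3(v(i-1) + 7).
Hence v(i) = 1·(-3)^i - 7.
v(17) = 1·(-3)^{17} - 7 = 1·-129140163 - 7 = -129140170.

-129140170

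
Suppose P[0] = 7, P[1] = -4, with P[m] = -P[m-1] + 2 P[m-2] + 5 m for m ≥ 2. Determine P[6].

338

P[2] = -(-4) + 2(7) + 10 = 28
P[3] = -28 + 2(-4) + 15 = -21
P[4] = -(-21) + 2(28) + 20 = 97
P[5] = -97 + 2(-21) + 25 = -114
P[6] = -(-114) + 2(97) + 30 = 338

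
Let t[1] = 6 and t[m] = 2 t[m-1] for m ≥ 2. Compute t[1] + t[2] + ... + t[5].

186

t[2] = 2*6 = 12
t[3] = 2*12 = 24
t[4] = 2*24 = 48
t[5] = 2*48 = 96
Sum = 6 + 12 + 24 + 48 + 96 = 186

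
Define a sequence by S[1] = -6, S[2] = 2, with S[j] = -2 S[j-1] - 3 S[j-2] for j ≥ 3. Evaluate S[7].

-178

S[3] = -2*2 - 3*(-6) = 14
S[4] = -2*14 - 3*2 = -34
S[5] = -2*(-34) - 3*14 = 26
S[6] = -2*26 - 3*(-34) = 50
S[7] = -2*50 - 3*26 = -178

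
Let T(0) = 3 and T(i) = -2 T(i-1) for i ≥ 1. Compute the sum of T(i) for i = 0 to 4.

33

T(1) = -2*3 = -6
T(2) = -2*(-6) = 12
T(3) = -2*12 = -24
T(4) = -2*(-24) = 48
Sum = 3 + (-6) + 12 + (-24) + 48 = 33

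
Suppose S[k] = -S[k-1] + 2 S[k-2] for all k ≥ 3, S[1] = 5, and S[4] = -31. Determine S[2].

Let S[2] = z.
S[3] = 10 - z
S[4] = -10 + 3z
So -10 + 3z = -31, giving z = -7.

-7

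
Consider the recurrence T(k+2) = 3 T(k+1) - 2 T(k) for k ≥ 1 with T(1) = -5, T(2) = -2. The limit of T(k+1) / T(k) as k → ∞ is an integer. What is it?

The characteristic equation is r^2 - 3r + 2 = 0, which factors as (r - 2)(r - 1) = 0.
So the roots are 2 and 1. Since |2| > |1| and the coefficient of 2^k is non-zero, the ratio tends to 2.

2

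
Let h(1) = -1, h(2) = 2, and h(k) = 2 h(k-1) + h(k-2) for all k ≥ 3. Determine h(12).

9104

h(3) = 2*2 + (-1) = 3
h(4) = 2*3 + 2 = 8
h(5) = 2*8 + 3 = 19
h(6) = 2*19 + 8 = 46
h(7) = 2*46 + 19 = 111
h(8) = 2*111 + 46 = 268
h(9) = 2*268 + 111 = 647
h(10) = 2*647 + 268 = 1562
h(11) = 2*1562 + 647 = 3771
h(12) = 2*3771 + 1562 = 9104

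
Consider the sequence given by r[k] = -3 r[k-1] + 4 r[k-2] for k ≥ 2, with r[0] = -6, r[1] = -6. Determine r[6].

-6

r[2] = -3·(-6) + 4·(-6) = -6
r[3] = -3·(-6) + 4·(-6) = -6
r[4] = -3·(-6) + 4·(-6) = -6
r[5] = -3·(-6) + 4·(-6) = -6
r[6] = -3·(-6) + 4·(-6) = -6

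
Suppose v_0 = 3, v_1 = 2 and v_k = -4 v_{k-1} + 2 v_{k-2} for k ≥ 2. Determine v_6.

-1032

v_2 = -4*2 + 2*3 = -2
v_3 = -4*(-2) + 2*2 = 12
v_4 = -4*12 + 2*(-2) = -52
v_5 = -4*(-52) + 2*12 = 232
v_6 = -4*232 + 2*(-52) = -1032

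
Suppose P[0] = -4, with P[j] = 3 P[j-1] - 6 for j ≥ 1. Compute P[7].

-15306

P[1] = 3*(-4) - 6 = -18
P[2] = 3*(-18) - 6 = -60
P[3] = 3*(-60) - 6 = -186
P[4] = 3*(-186) - 6 = -564
P[5] = 3*(-564) - 6 = -1698
P[6] = 3*(-1698) - 6 = -5100
P[7] = 3*(-5100) - 6 = -15306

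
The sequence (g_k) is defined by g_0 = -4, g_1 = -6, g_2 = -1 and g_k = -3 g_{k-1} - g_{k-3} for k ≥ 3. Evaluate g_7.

g_3 = -3(-1) - (-4) = 7
g_4 = -3(7) - (-6) = -15
g_5 = -3(-15) - (-1) = 46
g_6 = -3(46) - 7 = -145
g_7 = -3(-145) - (-15) = 450

450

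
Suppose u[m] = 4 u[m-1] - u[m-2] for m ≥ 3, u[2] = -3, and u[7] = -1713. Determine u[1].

Let u[1] = v.
u[3] = -12 - v
u[4] = -45 - 4v
u[5] = -168 - 15v
u[6] = -627 - 56v
u[7] = -2340 - 209v
So -2340 - 209v = -1713, giving v = -3.

-3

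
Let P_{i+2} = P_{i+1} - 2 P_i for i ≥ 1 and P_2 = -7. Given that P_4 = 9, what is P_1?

-1

Let P_1 = z.
P_3 = -7 - 2z
P_4 = 7 - 2z
So 7 - 2z = 9, giving z = -1.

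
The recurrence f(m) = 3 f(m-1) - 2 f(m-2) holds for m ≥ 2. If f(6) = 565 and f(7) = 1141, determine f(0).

Rearranging, f(m-2) = (f(m) - 3 f(m-1)) / -2.
f(5) = (1141 - 3*565) / -2 = -554/-2 = 277
f(4) = (565 - 3*277) / -2 = -266/-2 = 133
f(3) = (277 - 3*133) / -2 = -122/-2 = 61
f(2) = (133 - 3*61) / -2 = -50/-2 = 25
f(1) = (61 - 3*25) / -2 = -14/-2 = 7
f(0) = (25 - 3*7) / -2 = 4/-2 = -2

-2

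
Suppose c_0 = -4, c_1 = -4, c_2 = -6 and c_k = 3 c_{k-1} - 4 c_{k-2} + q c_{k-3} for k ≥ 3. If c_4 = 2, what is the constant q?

1

c_3 = -2 - 4q
c_4 = 18 - 16q
So 18 - 16q = 2, giving q = 1.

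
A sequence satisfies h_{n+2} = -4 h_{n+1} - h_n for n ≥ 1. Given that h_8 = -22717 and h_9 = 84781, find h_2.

Rearranging, h_{n-2} = -(h_n + 4 h_{n-1}).
h_7 = -(84781 + 4*(-22717)) = 6087
h_6 = -(-22717 + 4*6087) = -1631
h_5 = -(6087 + 4*(-1631)) = 437
h_4 = -(-1631 + 4*437) = -117
h_3 = -(437 + 4*(-117)) = 31
h_2 = -(-117 + 4*31) = -7

-7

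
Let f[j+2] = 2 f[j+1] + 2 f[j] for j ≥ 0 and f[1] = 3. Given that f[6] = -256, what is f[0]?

Let f[0] = x.
f[2] = 6 + 2x
f[3] = 18 + 4x
f[4] = 48 + 12x
f[5] = 132 + 32x
f[6] = 360 + 88x
So 360 + 88x = -256, giving x = -7.

-7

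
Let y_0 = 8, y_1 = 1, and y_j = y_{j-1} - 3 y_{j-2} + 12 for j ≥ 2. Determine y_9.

y_2 = 1 - 3·8 + 12 = -11
y_3 = (-11) - 3·1 + 12 = -2
y_4 = (-2) - 3·(-11) + 12 = 43
y_5 = 43 - 3·(-2) + 12 = 61
y_6 = 61 - 3·43 + 12 = -56
y_7 = (-56) - 3·61 + 12 = -227
y_8 = (-227) - 3·(-56) + 12 = -47
y_9 = (-47) - 3·(-227) + 12 = 646

646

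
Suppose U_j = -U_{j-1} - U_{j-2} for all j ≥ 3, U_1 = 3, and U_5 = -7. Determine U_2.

Let U_2 = z.
U_3 = -3 - z
U_4 = 3
U_5 = z
So z = -7, giving z = -7.

-7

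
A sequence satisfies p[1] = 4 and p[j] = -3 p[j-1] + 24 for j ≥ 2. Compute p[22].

20920706412

The fixed point is 24/(1 + 3) = 6, so p[j] - 6 = -3(p[j-1] - 6).
Hence p[j] = -2·(-3)^{j-1} + 6.
p[22] = -2·(-3)^{21} + 6 = -2·-10460353203 + 6 = 20920706412.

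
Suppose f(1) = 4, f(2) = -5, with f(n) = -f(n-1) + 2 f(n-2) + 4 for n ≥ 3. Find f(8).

f(3) = -(-5) + 2·4 + 4 = 17
f(4) = -17 + 2·(-5) + 4 = -23
f(5) = -(-23) + 2·17 + 4 = 61
f(6) = -61 + 2·(-23) + 4 = -103
f(7) = -(-103) + 2·61 + 4 = 229
f(8) = -229 + 2·(-103) + 4 = -431

-431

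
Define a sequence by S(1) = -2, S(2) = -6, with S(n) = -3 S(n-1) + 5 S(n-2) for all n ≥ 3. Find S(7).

3638

S(3) = -3*(-6) + 5*(-2) = 8
S(4) = -3*8 + 5*(-6) = -54
S(5) = -3*(-54) + 5*8 = 202
S(6) = -3*202 + 5*(-54) = -876
S(7) = -3*(-876) + 5*202 = 3638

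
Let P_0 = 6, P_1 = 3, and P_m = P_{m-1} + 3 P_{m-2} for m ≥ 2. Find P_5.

P_2 = 3 + 3(6) = 21
P_3 = 21 + 3(3) = 30
P_4 = 30 + 3(21) = 93
P_5 = 93 + 3(30) = 183

183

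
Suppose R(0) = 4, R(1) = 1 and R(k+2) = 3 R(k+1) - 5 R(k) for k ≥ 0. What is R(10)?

-14267

R(2) = 3(1) - 5(4) = -17
R(3) = 3(-17) - 5(1) = -56
R(4) = 3(-56) - 5(-17) = -83
R(5) = 3(-83) - 5(-56) = 31
R(6) = 3(31) - 5(-83) = 508
R(7) = 3(508) - 5(31) = 1369
R(8) = 3(1369) - 5(508) = 1567
R(9) = 3(1567) - 5(1369) = -2144
R(10) = 3(-2144) - 5(1567) = -14267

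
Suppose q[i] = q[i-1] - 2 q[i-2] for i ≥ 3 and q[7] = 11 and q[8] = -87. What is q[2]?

-1

Rearranging, q[i-2] = (q[i] - q[i-1]) / -2.
q[6] = (-87 - 11) / -2 = -98/-2 = 49
q[5] = (11 - 49) / -2 = -38/-2 = 19
q[4] = (49 - 19) / -2 = 30/-2 = -15
q[3] = (19 - (-15)) / -2 = 34/-2 = -17
q[2] = (-15 - (-17)) / -2 = 2/-2 = -1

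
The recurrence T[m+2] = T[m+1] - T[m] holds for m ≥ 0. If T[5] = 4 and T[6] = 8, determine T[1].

Rearranging, T[m-2] = -(T[m] - T[m-1]).
T[4] = -(8 - 4) = -4
T[3] = -(4 - (-4)) = -8
T[2] = -(-4 - (-8)) = -4
T[1] = -(-8 - (-4)) = 4

4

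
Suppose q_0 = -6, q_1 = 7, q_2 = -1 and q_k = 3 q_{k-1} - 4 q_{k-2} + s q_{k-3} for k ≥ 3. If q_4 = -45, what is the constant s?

-4

q_3 = -31 - 6s
q_4 = -89 - 11s
So -89 - 11s = -45, giving s = -4.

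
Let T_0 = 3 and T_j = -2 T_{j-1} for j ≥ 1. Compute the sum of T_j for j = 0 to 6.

T_1 = -2*3 = -6
T_2 = -2*(-6) = 12
T_3 = -2*12 = -24
T_4 = -2*(-24) = 48
T_5 = -2*48 = -96
T_6 = -2*(-96) = 192
Sum = 3 + (-6) + 12 + (-24) + 48 + (-96) + 192 = 129

129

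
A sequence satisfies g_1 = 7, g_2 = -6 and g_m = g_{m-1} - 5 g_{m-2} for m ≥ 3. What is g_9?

1639

g_3 = (-6) - 5·7 = -41
g_4 = (-41) - 5·(-6) = -11
g_5 = (-11) - 5·(-41) = 194
g_6 = 194 - 5·(-11) = 249
g_7 = 249 - 5·194 = -721
g_8 = (-721) - 5·249 = -1966
g_9 = (-1966) - 5·(-721) = 1639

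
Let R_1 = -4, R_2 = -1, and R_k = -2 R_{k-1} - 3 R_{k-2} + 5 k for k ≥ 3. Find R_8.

R_3 = -2*(-1) - 3*(-4) + 15 = 29
R_4 = -2*29 - 3*(-1) + 20 = -35
R_5 = -2*(-35) - 3*29 + 25 = 8
R_6 = -2*8 - 3*(-35) + 30 = 119
R_7 = -2*119 - 3*8 + 35 = -227
R_8 = -2*(-227) - 3*119 + 40 = 137

137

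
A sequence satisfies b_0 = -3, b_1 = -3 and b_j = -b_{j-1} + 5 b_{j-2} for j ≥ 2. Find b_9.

b_2 = -(-3) + 5*(-3) = -12
b_3 = -(-12) + 5*(-3) = -3
b_4 = -(-3) + 5*(-12) = -57
b_5 = -(-57) + 5*(-3) = 42
b_6 = -42 + 5*(-57) = -327
b_7 = -(-327) + 5*42 = 537
b_8 = -537 + 5*(-327) = -2172
b_9 = -(-2172) + 5*537 = 4857

4857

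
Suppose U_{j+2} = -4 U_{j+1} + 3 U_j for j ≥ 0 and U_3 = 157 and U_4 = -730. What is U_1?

Rearranging, U_{j-2} = (U_j + 4 U_{j-1}) / 3.
U_2 = (-730 + 4*157) / 3 = -102/3 = -34
U_1 = (157 + 4*(-34)) / 3 = 21/3 = 7

7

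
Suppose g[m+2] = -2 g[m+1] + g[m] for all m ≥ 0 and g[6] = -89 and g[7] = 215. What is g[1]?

5

Rearranging, g[m-2] = g[m] + 2 g[m-1].
g[5] = 215 + 2(-89) = 37
g[4] = -89 + 2(37) = -15
g[3] = 37 + 2(-15) = 7
g[2] = -15 + 2(7) = -1
g[1] = 7 + 2(-1) = 5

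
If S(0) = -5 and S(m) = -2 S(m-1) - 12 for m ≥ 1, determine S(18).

The fixed point is -12/(1 + 2) = -4, so S(m) + 4 = -2(S(m-1) + 4).
Hence S(m) = -1·(-2)^m - 4.
S(18) = -1·(-2)^{18} - 4 = -1·262144 - 4 = -262148.

-262148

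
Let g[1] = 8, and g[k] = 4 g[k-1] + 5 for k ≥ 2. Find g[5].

g[2] = 4·8 + 5 = 37
g[3] = 4·37 + 5 = 153
g[4] = 4·153 + 5 = 617
g[5] = 4·617 + 5 = 2473

2473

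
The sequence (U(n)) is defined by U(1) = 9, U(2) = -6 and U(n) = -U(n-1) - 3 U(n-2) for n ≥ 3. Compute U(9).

U(3) = -(-6) - 3*9 = -21
U(4) = -(-21) - 3*(-6) = 39
U(5) = -39 - 3*(-21) = 24
U(6) = -24 - 3*39 = -141
U(7) = -(-141) - 3*24 = 69
U(8) = -69 - 3*(-141) = 354
U(9) = -354 - 3*69 = -561

-561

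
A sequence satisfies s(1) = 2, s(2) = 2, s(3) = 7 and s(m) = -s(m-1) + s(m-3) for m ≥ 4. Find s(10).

s(4) = -7 + 2 = -5
s(5) = -(-5) + 2 = 7
s(6) = -7 + 7 = 0
s(7) = -0 + (-5) = -5
s(8) = -(-5) + 7 = 12
s(9) = -12 + 0 = -12
s(10) = -(-12) + (-5) = 7

7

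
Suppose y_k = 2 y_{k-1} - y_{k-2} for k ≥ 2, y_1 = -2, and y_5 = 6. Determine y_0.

-4

Let y_0 = w.
y_2 = -4 - w
y_3 = -6 - 2w
y_4 = -8 - 3w
y_5 = -10 - 4w
So -10 - 4w = 6, giving w = -4.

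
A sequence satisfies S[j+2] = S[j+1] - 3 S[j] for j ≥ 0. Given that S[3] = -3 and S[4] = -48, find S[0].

Rearranging, S[j-2] = (S[j] - S[j-1]) / -3.
S[2] = (-48 - (-3)) / -3 = -45/-3 = 15
S[1] = (-3 - 15) / -3 = -18/-3 = 6
S[0] = (15 - 6) / -3 = 9/-3 = -3

-3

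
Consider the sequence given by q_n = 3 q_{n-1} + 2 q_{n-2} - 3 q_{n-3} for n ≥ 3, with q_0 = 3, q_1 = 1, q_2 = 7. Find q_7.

q_3 = 3(7) + 2(1) - 3(3) = 14
q_4 = 3(14) + 2(7) - 3(1) = 53
q_5 = 3(53) + 2(14) - 3(7) = 166
q_6 = 3(166) + 2(53) - 3(14) = 562
q_7 = 3(562) + 2(166) - 3(53) = 1859

1859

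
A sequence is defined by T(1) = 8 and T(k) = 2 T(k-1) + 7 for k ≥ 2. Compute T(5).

T(2) = 2·8 + 7 = 23
T(3) = 2·23 + 7 = 53
T(4) = 2·53 + 7 = 113
T(5) = 2·113 + 7 = 233

233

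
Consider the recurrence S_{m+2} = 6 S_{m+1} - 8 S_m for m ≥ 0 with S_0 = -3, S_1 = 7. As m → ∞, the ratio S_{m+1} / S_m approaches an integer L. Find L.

The characteristic equation is r^2 - 6r + 8 = 0, which factors as (r - 4)(r - 2) = 0.
So the roots are 4 and 2. Since |4| > |2| and the coefficient of 4^m is non-zero, the ratio tends to 4.

4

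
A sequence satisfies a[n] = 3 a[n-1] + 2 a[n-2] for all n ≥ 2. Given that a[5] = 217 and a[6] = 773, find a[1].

Rearranging, a[n-2] = (a[n] - 3 a[n-1]) / 2.
a[4] = (773 - 3*217) / 2 = 122/2 = 61
a[3] = (217 - 3*61) / 2 = 34/2 = 17
a[2] = (61 - 3*17) / 2 = 10/2 = 5
a[1] = (17 - 3*5) / 2 = 2/2 = 1

1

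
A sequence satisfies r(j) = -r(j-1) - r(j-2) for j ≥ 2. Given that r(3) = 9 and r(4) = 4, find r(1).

Rearranging, r(j-2) = -(r(j) + r(j-1)).
r(2) = -(4 + 9) = -13
r(1) = -(9 + (-13)) = 4

4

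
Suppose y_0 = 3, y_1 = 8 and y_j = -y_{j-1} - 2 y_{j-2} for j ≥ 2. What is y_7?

86

y_2 = -8 - 2(3) = -14
y_3 = -(-14) - 2(8) = -2
y_4 = -(-2) - 2(-14) = 30
y_5 = -30 - 2(-2) = -26
y_6 = -(-26) - 2(30) = -34
y_7 = -(-34) - 2(-26) = 86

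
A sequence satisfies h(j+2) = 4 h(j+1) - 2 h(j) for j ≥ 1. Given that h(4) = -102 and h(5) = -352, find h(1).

4

Rearranging, h(j-2) = (h(j) - 4 h(j-1)) / -2.
h(3) = (-352 - 4*(-102)) / -2 = 56/-2 = -28
h(2) = (-102 - 4*(-28)) / -2 = 10/-2 = -5
h(1) = (-28 - 4*(-5)) / -2 = -8/-2 = 4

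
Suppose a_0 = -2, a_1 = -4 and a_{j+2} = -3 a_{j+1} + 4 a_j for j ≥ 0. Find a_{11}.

-1677724

a_2 = -3*(-4) + 4*(-2) = 4
a_3 = -3*4 + 4*(-4) = -28
a_4 = -3*(-28) + 4*4 = 100
a_5 = -3*100 + 4*(-28) = -412
a_6 = -3*(-412) + 4*100 = 1636
a_7 = -3*1636 + 4*(-412) = -6556
a_8 = -3*(-6556) + 4*1636 = 26212
a_9 = -3*26212 + 4*(-6556) = -104860
a_{10} = -3*(-104860) + 4*26212 = 419428
a_{11} = -3*419428 + 4*(-104860) = -1677724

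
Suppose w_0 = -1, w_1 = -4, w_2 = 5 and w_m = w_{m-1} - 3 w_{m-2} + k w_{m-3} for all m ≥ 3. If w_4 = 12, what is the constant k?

-2

w_3 = 17 - k
w_4 = 2 - 5k
So 2 - 5k = 12, giving k = -2.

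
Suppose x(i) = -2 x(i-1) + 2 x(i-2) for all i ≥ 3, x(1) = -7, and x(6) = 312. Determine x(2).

2

Let x(2) = y.
x(3) = -14 - 2y
x(4) = 28 + 6y
x(5) = -84 - 16y
x(6) = 224 + 44y
So 224 + 44y = 312, giving y = 2.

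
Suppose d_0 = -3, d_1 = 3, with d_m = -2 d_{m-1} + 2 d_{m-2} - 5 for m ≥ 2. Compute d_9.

d_2 = -2(3) + 2(-3) - 5 = -17
d_3 = -2(-17) + 2(3) - 5 = 35
d_4 = -2(35) + 2(-17) - 5 = -109
d_5 = -2(-109) + 2(35) - 5 = 283
d_6 = -2(283) + 2(-109) - 5 = -789
d_7 = -2(-789) + 2(283) - 5 = 2139
d_8 = -2(2139) + 2(-789) - 5 = -5861
d_9 = -2(-5861) + 2(2139) - 5 = 15995

15995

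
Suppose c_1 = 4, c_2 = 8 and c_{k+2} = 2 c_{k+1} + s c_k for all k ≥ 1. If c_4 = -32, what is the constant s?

c_3 = 16 + 4s
c_4 = 32 + 16s
So 32 + 16s = -32, giving s = -4.

-4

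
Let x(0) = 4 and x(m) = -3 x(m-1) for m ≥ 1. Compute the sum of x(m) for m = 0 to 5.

x(1) = -3·4 = -12
x(2) = -3·(-12) = 36
x(3) = -3·36 = -108
x(4) = -3·(-108) = 324
x(5) = -3·324 = -972
Sum = 4 + (-12) + 36 + (-108) + 324 + (-972) = -728

-728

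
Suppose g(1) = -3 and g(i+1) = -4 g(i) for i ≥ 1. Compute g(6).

3072

g(2) = -4(-3) = 12
g(3) = -4(12) = -48
g(4) = -4(-48) = 192
g(5) = -4(192) = -768
g(6) = -4(-768) = 3072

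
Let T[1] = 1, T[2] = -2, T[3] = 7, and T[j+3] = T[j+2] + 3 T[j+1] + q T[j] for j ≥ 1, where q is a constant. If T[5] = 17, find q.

5

T[4] = 1 + q
T[5] = 22 - q
So 22 - q = 17, giving q = 5.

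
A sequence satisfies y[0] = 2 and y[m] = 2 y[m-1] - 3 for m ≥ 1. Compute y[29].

-536870909

The fixed point is -3/(1 - 2) = 3, so y[m] - 3 = 2(y[m-1] - 3).
Hence y[m] = -1·2^m + 3.
y[29] = -1·2^{29} + 3 = -1·536870912 + 3 = -536870909.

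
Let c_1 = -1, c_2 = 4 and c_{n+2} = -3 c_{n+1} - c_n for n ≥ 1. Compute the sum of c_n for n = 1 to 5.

-55

c_3 = -3(4) - (-1) = -11
c_4 = -3(-11) - 4 = 29
c_5 = -3(29) - (-11) = -76
Sum = (-1) + 4 + (-11) + 29 + (-76) = -55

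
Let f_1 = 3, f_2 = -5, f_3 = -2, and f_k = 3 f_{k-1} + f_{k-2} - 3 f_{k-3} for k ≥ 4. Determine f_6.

f_4 = 3*(-2) + (-5) - 3*3 = -20
f_5 = 3*(-20) + (-2) - 3*(-5) = -47
f_6 = 3*(-47) + (-20) - 3*(-2) = -155

-155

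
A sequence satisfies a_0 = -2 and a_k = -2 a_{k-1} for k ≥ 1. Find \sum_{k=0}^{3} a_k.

10

a_1 = -2·(-2) = 4
a_2 = -2·4 = -8
a_3 = -2·(-8) = 16
Sum = (-2) + 4 + (-8) + 16 = 10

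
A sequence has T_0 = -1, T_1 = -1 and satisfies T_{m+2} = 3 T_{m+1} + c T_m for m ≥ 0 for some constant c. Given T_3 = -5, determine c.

-1

T_2 = -3 - c
T_3 = -9 - 4c
So -9 - 4c = -5, giving c = -1.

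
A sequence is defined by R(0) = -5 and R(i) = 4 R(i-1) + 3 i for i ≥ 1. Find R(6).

-15026

R(1) = 4*(-5) + 3 = -17
R(2) = 4*(-17) + 6 = -62
R(3) = 4*(-62) + 9 = -239
R(4) = 4*(-239) + 12 = -944
R(5) = 4*(-944) + 15 = -3761
R(6) = 4*(-3761) + 18 = -15026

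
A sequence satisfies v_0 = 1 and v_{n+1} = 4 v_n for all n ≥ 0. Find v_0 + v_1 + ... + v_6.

5461

v_1 = 4*1 = 4
v_2 = 4*4 = 16
v_3 = 4*16 = 64
v_4 = 4*64 = 256
v_5 = 4*256 = 1024
v_6 = 4*1024 = 4096
Sum = 1 + 4 + 16 + 64 + 256 + 1024 + 4096 = 5461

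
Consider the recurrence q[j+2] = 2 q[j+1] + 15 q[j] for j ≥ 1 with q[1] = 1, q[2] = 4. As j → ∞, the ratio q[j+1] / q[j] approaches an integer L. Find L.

The characteristic equation is r^2 - 2r - 15 = 0, which factors as (r - 5)(r + 3) = 0.
So the roots are 5 and -3. Since |5| > |-3| and the coefficient of 5^j is non-zero, the ratio tends to 5.

5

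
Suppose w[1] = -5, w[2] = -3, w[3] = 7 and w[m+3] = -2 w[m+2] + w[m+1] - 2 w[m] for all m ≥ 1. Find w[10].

w[4] = -2(7) + (-3) - 2(-5) = -7
w[5] = -2(-7) + 7 - 2(-3) = 27
w[6] = -2(27) + (-7) - 2(7) = -75
w[7] = -2(-75) + 27 - 2(-7) = 191
w[8] = -2(191) + (-75) - 2(27) = -511
w[9] = -2(-511) + 191 - 2(-75) = 1363
w[10] = -2(1363) + (-511) - 2(191) = -3619

-3619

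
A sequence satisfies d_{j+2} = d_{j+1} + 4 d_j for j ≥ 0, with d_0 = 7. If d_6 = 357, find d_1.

Let d_1 = y.
d_2 = 28 + y
d_3 = 28 + 5y
d_4 = 140 + 9y
d_5 = 252 + 29y
d_6 = 812 + 65y
So 812 + 65y = 357, giving y = -7.

-7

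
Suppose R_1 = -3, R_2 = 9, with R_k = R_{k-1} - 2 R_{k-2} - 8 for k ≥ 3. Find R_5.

R_3 = 9 - 2(-3) - 8 = 7
R_4 = 7 - 2(9) - 8 = -19
R_5 = (-19) - 2(7) - 8 = -41

-41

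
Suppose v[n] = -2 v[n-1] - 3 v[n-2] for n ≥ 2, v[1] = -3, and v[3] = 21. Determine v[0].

Let v[0] = w.
v[2] = 6 - 3w
v[3] = -3 + 6w
So -3 + 6w = 21, giving w = 4.

4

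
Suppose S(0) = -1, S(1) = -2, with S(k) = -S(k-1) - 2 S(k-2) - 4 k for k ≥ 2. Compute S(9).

-16

S(2) = -(-2) - 2(-1) - 8 = -4
S(3) = -(-4) - 2(-2) - 12 = -4
S(4) = -(-4) - 2(-4) - 16 = -4
S(5) = -(-4) - 2(-4) - 20 = -8
S(6) = -(-8) - 2(-4) - 24 = -8
S(7) = -(-8) - 2(-8) - 28 = -4
S(8) = -(-4) - 2(-8) - 32 = -12
S(9) = -(-12) - 2(-4) - 36 = -16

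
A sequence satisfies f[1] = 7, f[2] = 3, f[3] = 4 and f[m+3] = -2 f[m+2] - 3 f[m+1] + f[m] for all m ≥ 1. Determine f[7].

f[4] = -2(4) - 3(3) + 7 = -10
f[5] = -2(-10) - 3(4) + 3 = 11
f[6] = -2(11) - 3(-10) + 4 = 12
f[7] = -2(12) - 3(11) + (-10) = -67

-67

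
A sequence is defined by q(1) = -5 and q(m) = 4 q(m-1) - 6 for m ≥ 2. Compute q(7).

-28670

q(2) = 4(-5) - 6 = -26
q(3) = 4(-26) - 6 = -110
q(4) = 4(-110) - 6 = -446
q(5) = 4(-446) - 6 = -1790
q(6) = 4(-1790) - 6 = -7166
q(7) = 4(-7166) - 6 = -28670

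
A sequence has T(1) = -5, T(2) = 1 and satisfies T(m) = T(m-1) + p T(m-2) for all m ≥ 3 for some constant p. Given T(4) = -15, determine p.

T(3) = 1 - 5p
T(4) = 1 - 4p
So 1 - 4p = -15, giving p = 4.

4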